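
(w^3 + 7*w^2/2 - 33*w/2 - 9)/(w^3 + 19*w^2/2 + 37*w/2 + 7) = (w^2 + 3*w - 18)/(w^2 + 9*w + 14)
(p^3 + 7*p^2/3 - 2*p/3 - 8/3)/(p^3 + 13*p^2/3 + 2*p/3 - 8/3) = (3*p^3 + 7*p^2 - 2*p - 8)/(3*p^3 + 13*p^2 + 2*p - 8)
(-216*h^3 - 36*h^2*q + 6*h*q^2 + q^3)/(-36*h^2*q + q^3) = (6*h + q)/q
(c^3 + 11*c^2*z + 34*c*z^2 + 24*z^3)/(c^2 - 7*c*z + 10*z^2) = (c^3 + 11*c^2*z + 34*c*z^2 + 24*z^3)/(c^2 - 7*c*z + 10*z^2)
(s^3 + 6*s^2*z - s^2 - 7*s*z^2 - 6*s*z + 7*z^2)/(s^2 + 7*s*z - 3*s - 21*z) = (s^2 - s*z - s + z)/(s - 3)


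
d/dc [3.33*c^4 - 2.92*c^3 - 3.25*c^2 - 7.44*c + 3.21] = 13.32*c^3 - 8.76*c^2 - 6.5*c - 7.44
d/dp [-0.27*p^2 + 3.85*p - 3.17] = 3.85 - 0.54*p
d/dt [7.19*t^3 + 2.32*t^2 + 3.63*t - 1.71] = 21.57*t^2 + 4.64*t + 3.63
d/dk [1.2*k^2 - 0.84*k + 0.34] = 2.4*k - 0.84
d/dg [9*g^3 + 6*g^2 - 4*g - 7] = 27*g^2 + 12*g - 4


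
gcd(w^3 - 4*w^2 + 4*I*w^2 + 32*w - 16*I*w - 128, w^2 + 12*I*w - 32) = w + 8*I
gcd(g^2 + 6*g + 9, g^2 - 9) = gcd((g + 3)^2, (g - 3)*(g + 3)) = g + 3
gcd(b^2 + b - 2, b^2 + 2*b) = b + 2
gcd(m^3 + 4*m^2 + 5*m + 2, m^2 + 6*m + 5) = m + 1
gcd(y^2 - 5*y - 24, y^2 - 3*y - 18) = y + 3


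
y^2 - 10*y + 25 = (y - 5)^2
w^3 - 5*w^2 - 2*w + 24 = (w - 4)*(w - 3)*(w + 2)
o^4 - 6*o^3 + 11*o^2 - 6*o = o*(o - 3)*(o - 2)*(o - 1)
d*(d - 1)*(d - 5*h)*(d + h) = d^4 - 4*d^3*h - d^3 - 5*d^2*h^2 + 4*d^2*h + 5*d*h^2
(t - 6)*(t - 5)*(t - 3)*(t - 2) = t^4 - 16*t^3 + 91*t^2 - 216*t + 180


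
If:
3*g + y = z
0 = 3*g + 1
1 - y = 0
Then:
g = -1/3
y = 1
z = 0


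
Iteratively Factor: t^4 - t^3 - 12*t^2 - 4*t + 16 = (t + 2)*(t^3 - 3*t^2 - 6*t + 8) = (t - 4)*(t + 2)*(t^2 + t - 2) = (t - 4)*(t - 1)*(t + 2)*(t + 2)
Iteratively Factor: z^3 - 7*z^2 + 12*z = (z - 3)*(z^2 - 4*z) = z*(z - 3)*(z - 4)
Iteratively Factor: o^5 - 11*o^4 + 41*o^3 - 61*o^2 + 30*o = (o - 5)*(o^4 - 6*o^3 + 11*o^2 - 6*o) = (o - 5)*(o - 3)*(o^3 - 3*o^2 + 2*o) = (o - 5)*(o - 3)*(o - 2)*(o^2 - o) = o*(o - 5)*(o - 3)*(o - 2)*(o - 1)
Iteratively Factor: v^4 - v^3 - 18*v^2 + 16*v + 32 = (v + 1)*(v^3 - 2*v^2 - 16*v + 32) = (v + 1)*(v + 4)*(v^2 - 6*v + 8) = (v - 2)*(v + 1)*(v + 4)*(v - 4)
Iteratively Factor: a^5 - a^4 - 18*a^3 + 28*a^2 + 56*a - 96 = (a - 2)*(a^4 + a^3 - 16*a^2 - 4*a + 48) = (a - 2)*(a + 4)*(a^3 - 3*a^2 - 4*a + 12) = (a - 3)*(a - 2)*(a + 4)*(a^2 - 4) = (a - 3)*(a - 2)^2*(a + 4)*(a + 2)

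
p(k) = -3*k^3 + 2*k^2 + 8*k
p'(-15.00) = -2077.00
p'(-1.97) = -34.81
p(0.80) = 6.14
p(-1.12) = -2.24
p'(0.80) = 5.44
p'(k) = -9*k^2 + 4*k + 8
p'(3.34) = -79.04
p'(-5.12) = -248.41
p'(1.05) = 2.28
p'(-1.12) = -7.77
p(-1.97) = 14.94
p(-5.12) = 414.12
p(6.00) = -528.00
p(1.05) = 7.13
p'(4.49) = -155.48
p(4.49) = -195.32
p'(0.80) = 5.44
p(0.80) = 6.14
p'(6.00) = -292.00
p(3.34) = -62.75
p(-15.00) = 10455.00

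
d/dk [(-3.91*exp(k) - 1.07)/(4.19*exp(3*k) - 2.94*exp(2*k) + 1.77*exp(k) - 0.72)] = (32.7658*exp(3*k) + 1.9545*exp(2*k) - 6.2916*exp(k) + 4.7091)*exp(k)/(17.5561*exp(6*k) - 24.6372*exp(5*k) + 23.4762*exp(4*k) - 16.4412*exp(3*k) + 7.3665*exp(2*k) - 2.5488*exp(k) + 0.5184)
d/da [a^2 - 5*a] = 2*a - 5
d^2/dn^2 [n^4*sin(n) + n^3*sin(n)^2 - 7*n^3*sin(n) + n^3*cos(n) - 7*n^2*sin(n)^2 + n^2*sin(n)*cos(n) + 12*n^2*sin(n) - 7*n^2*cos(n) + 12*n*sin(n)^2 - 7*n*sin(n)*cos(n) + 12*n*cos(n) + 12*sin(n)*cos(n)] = -n^4*sin(n) + 7*sqrt(2)*n^3*sin(n + pi/4) + 2*n^3*cos(2*n) - 6*n^2*sin(n) + 4*n^2*sin(2*n) - 35*n^2*cos(n) - 14*n^2*cos(2*n) - 14*n*sin(n) - 14*n*sin(2*n) + 42*n*cos(n) + 25*n*cos(2*n) + 3*n + sin(2*n) - 14*cos(n) - 7*cos(2*n) - 7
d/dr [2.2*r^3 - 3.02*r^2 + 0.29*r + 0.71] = 6.6*r^2 - 6.04*r + 0.29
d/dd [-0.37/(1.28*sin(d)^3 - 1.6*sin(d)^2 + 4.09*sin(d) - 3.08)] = (1.4208*sin(d)^2 - 1.184*sin(d) + 1.5133)*cos(d)/(1.28*sin(d)^3 - 1.6*sin(d)^2 + 4.09*sin(d) - 3.08)^2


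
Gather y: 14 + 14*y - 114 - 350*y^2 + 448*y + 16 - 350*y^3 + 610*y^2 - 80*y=-350*y^3 + 260*y^2 + 382*y - 84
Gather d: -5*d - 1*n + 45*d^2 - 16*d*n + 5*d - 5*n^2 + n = 45*d^2 - 16*d*n - 5*n^2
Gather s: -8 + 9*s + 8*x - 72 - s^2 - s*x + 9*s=-s^2 + s*(18 - x) + 8*x - 80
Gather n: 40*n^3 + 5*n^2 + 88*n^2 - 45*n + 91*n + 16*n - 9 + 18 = 40*n^3 + 93*n^2 + 62*n + 9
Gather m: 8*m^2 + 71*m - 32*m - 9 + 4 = 8*m^2 + 39*m - 5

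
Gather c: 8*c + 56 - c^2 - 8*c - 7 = 49 - c^2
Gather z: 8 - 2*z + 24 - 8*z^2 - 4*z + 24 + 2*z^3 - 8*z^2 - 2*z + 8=2*z^3 - 16*z^2 - 8*z + 64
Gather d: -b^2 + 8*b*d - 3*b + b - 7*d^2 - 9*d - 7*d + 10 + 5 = -b^2 - 2*b - 7*d^2 + d*(8*b - 16) + 15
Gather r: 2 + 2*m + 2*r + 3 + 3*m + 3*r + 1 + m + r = 6*m + 6*r + 6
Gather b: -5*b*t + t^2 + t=-5*b*t + t^2 + t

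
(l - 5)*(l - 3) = l^2 - 8*l + 15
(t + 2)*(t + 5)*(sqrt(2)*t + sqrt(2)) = sqrt(2)*t^3 + 8*sqrt(2)*t^2 + 17*sqrt(2)*t + 10*sqrt(2)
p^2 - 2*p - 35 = (p - 7)*(p + 5)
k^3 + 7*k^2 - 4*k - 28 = (k - 2)*(k + 2)*(k + 7)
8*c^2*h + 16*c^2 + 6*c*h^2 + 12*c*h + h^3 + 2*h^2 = (2*c + h)*(4*c + h)*(h + 2)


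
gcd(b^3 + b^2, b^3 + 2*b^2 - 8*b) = b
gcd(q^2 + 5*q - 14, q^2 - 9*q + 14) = q - 2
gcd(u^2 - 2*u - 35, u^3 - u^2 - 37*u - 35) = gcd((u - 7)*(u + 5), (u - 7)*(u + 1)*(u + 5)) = u^2 - 2*u - 35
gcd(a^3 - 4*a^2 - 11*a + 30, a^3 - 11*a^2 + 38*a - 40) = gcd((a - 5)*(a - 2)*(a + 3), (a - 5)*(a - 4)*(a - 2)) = a^2 - 7*a + 10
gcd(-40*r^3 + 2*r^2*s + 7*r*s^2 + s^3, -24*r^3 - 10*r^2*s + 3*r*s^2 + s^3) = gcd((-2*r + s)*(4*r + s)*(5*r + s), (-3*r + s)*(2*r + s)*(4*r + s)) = 4*r + s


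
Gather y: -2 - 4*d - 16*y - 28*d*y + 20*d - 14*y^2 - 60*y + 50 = 16*d - 14*y^2 + y*(-28*d - 76) + 48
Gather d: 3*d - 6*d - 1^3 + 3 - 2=-3*d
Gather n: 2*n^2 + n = 2*n^2 + n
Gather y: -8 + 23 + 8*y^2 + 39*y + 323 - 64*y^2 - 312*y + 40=-56*y^2 - 273*y + 378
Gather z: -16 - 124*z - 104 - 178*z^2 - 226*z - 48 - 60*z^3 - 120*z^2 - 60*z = -60*z^3 - 298*z^2 - 410*z - 168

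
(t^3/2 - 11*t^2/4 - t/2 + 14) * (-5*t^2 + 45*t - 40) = -5*t^5/2 + 145*t^4/4 - 565*t^3/4 + 35*t^2/2 + 650*t - 560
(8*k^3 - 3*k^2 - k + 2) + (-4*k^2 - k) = 8*k^3 - 7*k^2 - 2*k + 2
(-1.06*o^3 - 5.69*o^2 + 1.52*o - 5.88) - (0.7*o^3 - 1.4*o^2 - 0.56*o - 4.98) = -1.76*o^3 - 4.29*o^2 + 2.08*o - 0.899999999999999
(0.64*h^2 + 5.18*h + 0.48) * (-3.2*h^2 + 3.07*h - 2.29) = -2.048*h^4 - 14.6112*h^3 + 12.901*h^2 - 10.3886*h - 1.0992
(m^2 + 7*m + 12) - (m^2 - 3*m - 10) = 10*m + 22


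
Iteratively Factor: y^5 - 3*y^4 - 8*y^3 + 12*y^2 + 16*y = (y - 4)*(y^4 + y^3 - 4*y^2 - 4*y) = (y - 4)*(y + 1)*(y^3 - 4*y) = y*(y - 4)*(y + 1)*(y^2 - 4) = y*(y - 4)*(y + 1)*(y + 2)*(y - 2)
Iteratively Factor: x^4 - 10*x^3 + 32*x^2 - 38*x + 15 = (x - 1)*(x^3 - 9*x^2 + 23*x - 15) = (x - 5)*(x - 1)*(x^2 - 4*x + 3) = (x - 5)*(x - 1)^2*(x - 3)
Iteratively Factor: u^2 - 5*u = (u)*(u - 5)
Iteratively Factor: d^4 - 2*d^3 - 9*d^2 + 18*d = (d - 2)*(d^3 - 9*d) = (d - 3)*(d - 2)*(d^2 + 3*d) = d*(d - 3)*(d - 2)*(d + 3)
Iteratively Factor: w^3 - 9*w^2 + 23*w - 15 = (w - 3)*(w^2 - 6*w + 5) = (w - 3)*(w - 1)*(w - 5)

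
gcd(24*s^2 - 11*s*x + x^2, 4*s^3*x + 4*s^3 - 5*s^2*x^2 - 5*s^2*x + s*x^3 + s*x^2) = 1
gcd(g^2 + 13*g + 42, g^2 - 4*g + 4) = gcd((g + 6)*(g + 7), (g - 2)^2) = 1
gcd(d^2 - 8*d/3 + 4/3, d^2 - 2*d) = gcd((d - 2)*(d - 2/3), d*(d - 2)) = d - 2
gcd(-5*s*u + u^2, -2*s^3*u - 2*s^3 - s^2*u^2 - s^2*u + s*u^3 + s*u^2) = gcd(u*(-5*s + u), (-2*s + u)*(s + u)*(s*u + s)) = 1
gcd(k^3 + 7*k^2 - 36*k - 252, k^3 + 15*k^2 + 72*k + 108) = k + 6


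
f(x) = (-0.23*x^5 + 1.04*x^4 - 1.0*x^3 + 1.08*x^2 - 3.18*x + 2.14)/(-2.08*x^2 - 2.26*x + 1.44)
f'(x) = (4.16*x + 2.26)*(-0.23*x^5 + 1.04*x^4 - 1.0*x^3 + 1.08*x^2 - 3.18*x + 2.14)/(-2.08*x^2 - 2.26*x + 1.44)^2 + (-1.15*x^4 + 4.16*x^3 - 3.0*x^2 + 2.16*x - 3.18)/(-2.08*x^2 - 2.26*x + 1.44)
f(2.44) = -0.20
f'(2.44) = -0.09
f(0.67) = -0.37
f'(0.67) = 3.89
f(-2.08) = -17.79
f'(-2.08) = -11.94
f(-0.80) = 3.33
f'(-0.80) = -6.78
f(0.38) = 3.75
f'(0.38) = 42.04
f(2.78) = -0.20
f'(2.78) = 0.11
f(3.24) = -0.06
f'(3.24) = 0.50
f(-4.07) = -26.98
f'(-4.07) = 10.99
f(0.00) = 1.49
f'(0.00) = 0.12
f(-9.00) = -144.87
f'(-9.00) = 39.18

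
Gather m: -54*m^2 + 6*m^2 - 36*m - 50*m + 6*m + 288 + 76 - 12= -48*m^2 - 80*m + 352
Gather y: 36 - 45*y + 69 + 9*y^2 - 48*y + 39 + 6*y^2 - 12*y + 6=15*y^2 - 105*y + 150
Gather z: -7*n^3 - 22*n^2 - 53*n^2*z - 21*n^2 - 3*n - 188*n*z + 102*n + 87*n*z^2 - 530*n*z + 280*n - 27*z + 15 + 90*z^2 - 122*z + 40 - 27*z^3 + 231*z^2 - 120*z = -7*n^3 - 43*n^2 + 379*n - 27*z^3 + z^2*(87*n + 321) + z*(-53*n^2 - 718*n - 269) + 55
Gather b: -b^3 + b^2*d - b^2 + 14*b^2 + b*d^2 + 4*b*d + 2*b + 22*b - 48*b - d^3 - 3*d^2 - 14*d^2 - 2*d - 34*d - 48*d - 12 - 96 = -b^3 + b^2*(d + 13) + b*(d^2 + 4*d - 24) - d^3 - 17*d^2 - 84*d - 108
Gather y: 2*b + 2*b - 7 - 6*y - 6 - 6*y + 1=4*b - 12*y - 12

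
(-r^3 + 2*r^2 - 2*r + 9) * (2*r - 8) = -2*r^4 + 12*r^3 - 20*r^2 + 34*r - 72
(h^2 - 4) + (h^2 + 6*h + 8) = 2*h^2 + 6*h + 4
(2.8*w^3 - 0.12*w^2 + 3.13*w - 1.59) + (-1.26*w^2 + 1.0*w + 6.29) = 2.8*w^3 - 1.38*w^2 + 4.13*w + 4.7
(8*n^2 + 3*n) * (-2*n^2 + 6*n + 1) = -16*n^4 + 42*n^3 + 26*n^2 + 3*n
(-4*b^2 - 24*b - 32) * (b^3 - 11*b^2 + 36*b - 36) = -4*b^5 + 20*b^4 + 88*b^3 - 368*b^2 - 288*b + 1152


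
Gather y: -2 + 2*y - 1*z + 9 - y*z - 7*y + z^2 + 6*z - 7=y*(-z - 5) + z^2 + 5*z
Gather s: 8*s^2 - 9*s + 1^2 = 8*s^2 - 9*s + 1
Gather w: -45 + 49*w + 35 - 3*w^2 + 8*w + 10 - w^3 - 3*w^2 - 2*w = -w^3 - 6*w^2 + 55*w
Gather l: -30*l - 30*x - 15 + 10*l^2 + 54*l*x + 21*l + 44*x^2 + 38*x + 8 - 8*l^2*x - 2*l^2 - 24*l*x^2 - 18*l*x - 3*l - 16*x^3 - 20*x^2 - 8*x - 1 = l^2*(8 - 8*x) + l*(-24*x^2 + 36*x - 12) - 16*x^3 + 24*x^2 - 8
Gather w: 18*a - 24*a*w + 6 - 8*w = 18*a + w*(-24*a - 8) + 6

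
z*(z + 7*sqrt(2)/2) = z^2 + 7*sqrt(2)*z/2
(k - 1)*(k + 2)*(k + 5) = k^3 + 6*k^2 + 3*k - 10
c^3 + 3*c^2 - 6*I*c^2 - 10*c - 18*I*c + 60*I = (c - 2)*(c + 5)*(c - 6*I)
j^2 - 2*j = j*(j - 2)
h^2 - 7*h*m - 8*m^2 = (h - 8*m)*(h + m)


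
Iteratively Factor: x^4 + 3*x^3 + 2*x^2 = (x)*(x^3 + 3*x^2 + 2*x) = x*(x + 1)*(x^2 + 2*x) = x^2*(x + 1)*(x + 2)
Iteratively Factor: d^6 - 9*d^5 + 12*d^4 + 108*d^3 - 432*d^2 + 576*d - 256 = (d + 4)*(d^5 - 13*d^4 + 64*d^3 - 148*d^2 + 160*d - 64) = (d - 1)*(d + 4)*(d^4 - 12*d^3 + 52*d^2 - 96*d + 64) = (d - 2)*(d - 1)*(d + 4)*(d^3 - 10*d^2 + 32*d - 32) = (d - 4)*(d - 2)*(d - 1)*(d + 4)*(d^2 - 6*d + 8) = (d - 4)*(d - 2)^2*(d - 1)*(d + 4)*(d - 4)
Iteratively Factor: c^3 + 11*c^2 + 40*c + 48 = (c + 4)*(c^2 + 7*c + 12) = (c + 3)*(c + 4)*(c + 4)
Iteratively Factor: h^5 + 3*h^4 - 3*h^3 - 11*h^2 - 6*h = (h + 3)*(h^4 - 3*h^2 - 2*h) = (h - 2)*(h + 3)*(h^3 + 2*h^2 + h) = h*(h - 2)*(h + 3)*(h^2 + 2*h + 1) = h*(h - 2)*(h + 1)*(h + 3)*(h + 1)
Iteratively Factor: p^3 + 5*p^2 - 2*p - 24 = (p + 3)*(p^2 + 2*p - 8) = (p + 3)*(p + 4)*(p - 2)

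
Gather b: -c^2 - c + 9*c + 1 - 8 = -c^2 + 8*c - 7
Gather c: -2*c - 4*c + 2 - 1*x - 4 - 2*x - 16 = -6*c - 3*x - 18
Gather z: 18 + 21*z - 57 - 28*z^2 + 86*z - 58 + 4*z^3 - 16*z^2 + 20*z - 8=4*z^3 - 44*z^2 + 127*z - 105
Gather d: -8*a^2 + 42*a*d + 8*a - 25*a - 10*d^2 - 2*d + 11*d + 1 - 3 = -8*a^2 - 17*a - 10*d^2 + d*(42*a + 9) - 2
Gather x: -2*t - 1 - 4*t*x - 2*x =-2*t + x*(-4*t - 2) - 1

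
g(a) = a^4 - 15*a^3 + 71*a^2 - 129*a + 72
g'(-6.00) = -3465.00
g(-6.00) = 7938.00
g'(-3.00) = -1068.00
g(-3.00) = 1584.00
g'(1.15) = -19.13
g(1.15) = -3.52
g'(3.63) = -15.17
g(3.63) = -4.56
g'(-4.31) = -1897.20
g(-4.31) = 3492.91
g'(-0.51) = -213.66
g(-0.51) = 158.31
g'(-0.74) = -260.34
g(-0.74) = 212.72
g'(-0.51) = -213.66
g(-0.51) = 158.31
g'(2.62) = 6.08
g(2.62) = -1.26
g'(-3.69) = -1466.68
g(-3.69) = 2453.80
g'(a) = 4*a^3 - 45*a^2 + 142*a - 129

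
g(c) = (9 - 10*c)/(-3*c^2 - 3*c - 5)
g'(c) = (9 - 10*c)*(6*c + 3)/(-3*c^2 - 3*c - 5)^2 - 10/(-3*c^2 - 3*c - 5)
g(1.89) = 0.46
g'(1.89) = 0.16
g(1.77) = 0.44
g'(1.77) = 0.20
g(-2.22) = -2.38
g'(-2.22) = -1.11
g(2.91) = 0.51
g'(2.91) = -0.01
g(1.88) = 0.46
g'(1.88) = 0.16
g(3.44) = 0.50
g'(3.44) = -0.04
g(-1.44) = -3.39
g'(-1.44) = -1.32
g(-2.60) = -2.00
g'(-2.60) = -0.87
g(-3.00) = -1.70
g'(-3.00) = -0.67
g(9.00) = 0.29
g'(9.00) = -0.02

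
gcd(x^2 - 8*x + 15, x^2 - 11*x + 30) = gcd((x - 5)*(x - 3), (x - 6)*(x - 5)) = x - 5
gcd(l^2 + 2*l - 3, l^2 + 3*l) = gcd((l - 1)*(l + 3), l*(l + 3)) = l + 3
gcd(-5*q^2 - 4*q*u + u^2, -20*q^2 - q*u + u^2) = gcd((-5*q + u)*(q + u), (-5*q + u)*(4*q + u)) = 5*q - u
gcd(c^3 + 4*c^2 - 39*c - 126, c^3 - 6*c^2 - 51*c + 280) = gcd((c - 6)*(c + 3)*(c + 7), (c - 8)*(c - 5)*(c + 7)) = c + 7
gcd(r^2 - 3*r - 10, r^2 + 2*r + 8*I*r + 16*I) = r + 2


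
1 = 1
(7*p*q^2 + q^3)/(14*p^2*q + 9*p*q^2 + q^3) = q/(2*p + q)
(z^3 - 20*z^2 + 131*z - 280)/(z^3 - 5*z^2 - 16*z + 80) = (z^2 - 15*z + 56)/(z^2 - 16)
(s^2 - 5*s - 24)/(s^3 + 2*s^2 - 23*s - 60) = (s - 8)/(s^2 - s - 20)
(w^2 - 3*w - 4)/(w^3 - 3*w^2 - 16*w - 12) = (w - 4)/(w^2 - 4*w - 12)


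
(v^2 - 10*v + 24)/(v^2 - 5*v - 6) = (v - 4)/(v + 1)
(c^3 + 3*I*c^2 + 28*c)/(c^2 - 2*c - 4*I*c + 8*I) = c*(c + 7*I)/(c - 2)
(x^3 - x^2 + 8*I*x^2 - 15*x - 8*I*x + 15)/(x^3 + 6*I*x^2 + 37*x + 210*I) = (x^2 + x*(-1 + 3*I) - 3*I)/(x^2 + I*x + 42)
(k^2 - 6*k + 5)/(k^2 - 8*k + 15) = (k - 1)/(k - 3)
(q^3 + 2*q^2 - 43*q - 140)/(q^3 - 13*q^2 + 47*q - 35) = (q^2 + 9*q + 20)/(q^2 - 6*q + 5)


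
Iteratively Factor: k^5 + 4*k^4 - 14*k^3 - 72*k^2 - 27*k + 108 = (k + 3)*(k^4 + k^3 - 17*k^2 - 21*k + 36) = (k + 3)^2*(k^3 - 2*k^2 - 11*k + 12) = (k + 3)^3*(k^2 - 5*k + 4) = (k - 4)*(k + 3)^3*(k - 1)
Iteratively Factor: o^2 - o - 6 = (o - 3)*(o + 2)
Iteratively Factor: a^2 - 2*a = (a - 2)*(a)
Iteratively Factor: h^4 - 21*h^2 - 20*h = (h + 1)*(h^3 - h^2 - 20*h) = h*(h + 1)*(h^2 - h - 20) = h*(h - 5)*(h + 1)*(h + 4)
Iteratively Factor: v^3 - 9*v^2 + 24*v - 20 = (v - 2)*(v^2 - 7*v + 10) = (v - 2)^2*(v - 5)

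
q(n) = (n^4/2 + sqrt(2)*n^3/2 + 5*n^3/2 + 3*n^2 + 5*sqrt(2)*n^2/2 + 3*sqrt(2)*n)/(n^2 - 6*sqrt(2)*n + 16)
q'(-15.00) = -8.46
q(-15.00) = 43.16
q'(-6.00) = -1.23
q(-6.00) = 1.60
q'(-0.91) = -0.06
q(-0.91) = -0.02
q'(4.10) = -144.90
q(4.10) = -247.31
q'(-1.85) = 0.01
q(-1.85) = 0.00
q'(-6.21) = -1.36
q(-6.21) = 1.88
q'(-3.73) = -0.21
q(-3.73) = 0.09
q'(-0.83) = -0.06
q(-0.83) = -0.03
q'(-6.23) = -1.37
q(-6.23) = 1.90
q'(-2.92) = -0.04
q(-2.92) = 0.00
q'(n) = (-2*n + 6*sqrt(2))*(n^4/2 + sqrt(2)*n^3/2 + 5*n^3/2 + 3*n^2 + 5*sqrt(2)*n^2/2 + 3*sqrt(2)*n)/(n^2 - 6*sqrt(2)*n + 16)^2 + (2*n^3 + 3*sqrt(2)*n^2/2 + 15*n^2/2 + 6*n + 5*sqrt(2)*n + 3*sqrt(2))/(n^2 - 6*sqrt(2)*n + 16) = (2*n^5 - 17*sqrt(2)*n^4 + 5*n^4 - 60*sqrt(2)*n^3 + 40*n^3 + 6*sqrt(2)*n^2 + 180*n^2 + 192*n + 160*sqrt(2)*n + 96*sqrt(2))/(2*(n^4 - 12*sqrt(2)*n^3 + 104*n^2 - 192*sqrt(2)*n + 256))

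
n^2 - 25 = (n - 5)*(n + 5)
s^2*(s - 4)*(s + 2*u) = s^4 + 2*s^3*u - 4*s^3 - 8*s^2*u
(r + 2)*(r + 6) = r^2 + 8*r + 12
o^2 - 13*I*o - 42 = (o - 7*I)*(o - 6*I)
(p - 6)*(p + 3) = p^2 - 3*p - 18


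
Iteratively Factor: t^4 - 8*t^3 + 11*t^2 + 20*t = (t + 1)*(t^3 - 9*t^2 + 20*t) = (t - 5)*(t + 1)*(t^2 - 4*t) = (t - 5)*(t - 4)*(t + 1)*(t)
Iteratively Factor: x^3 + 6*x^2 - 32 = (x + 4)*(x^2 + 2*x - 8) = (x - 2)*(x + 4)*(x + 4)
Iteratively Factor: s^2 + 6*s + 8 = (s + 2)*(s + 4)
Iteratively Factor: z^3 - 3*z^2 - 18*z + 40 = (z - 5)*(z^2 + 2*z - 8) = (z - 5)*(z - 2)*(z + 4)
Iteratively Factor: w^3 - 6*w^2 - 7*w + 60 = (w + 3)*(w^2 - 9*w + 20) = (w - 4)*(w + 3)*(w - 5)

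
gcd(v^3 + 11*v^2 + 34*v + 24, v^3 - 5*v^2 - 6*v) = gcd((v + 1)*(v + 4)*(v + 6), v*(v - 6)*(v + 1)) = v + 1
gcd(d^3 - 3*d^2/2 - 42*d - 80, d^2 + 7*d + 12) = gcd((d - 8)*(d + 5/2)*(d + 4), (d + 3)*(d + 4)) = d + 4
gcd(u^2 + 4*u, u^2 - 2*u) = u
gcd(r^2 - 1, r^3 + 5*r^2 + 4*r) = r + 1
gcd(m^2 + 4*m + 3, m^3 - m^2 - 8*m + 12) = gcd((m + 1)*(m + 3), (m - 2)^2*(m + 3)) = m + 3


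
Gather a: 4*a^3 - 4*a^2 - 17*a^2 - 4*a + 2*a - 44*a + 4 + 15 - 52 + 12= 4*a^3 - 21*a^2 - 46*a - 21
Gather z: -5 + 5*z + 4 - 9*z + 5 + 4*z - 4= 0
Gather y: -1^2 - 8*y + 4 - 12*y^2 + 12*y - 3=-12*y^2 + 4*y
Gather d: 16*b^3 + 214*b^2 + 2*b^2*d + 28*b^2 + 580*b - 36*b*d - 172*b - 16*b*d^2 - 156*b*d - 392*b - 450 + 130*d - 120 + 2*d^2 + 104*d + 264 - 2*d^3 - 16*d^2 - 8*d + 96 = 16*b^3 + 242*b^2 + 16*b - 2*d^3 + d^2*(-16*b - 14) + d*(2*b^2 - 192*b + 226) - 210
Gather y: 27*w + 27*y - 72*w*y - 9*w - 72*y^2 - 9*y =18*w - 72*y^2 + y*(18 - 72*w)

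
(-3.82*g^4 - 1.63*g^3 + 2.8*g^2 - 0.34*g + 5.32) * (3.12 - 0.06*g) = 0.2292*g^5 - 11.8206*g^4 - 5.2536*g^3 + 8.7564*g^2 - 1.38*g + 16.5984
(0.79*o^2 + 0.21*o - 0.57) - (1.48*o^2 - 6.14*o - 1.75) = -0.69*o^2 + 6.35*o + 1.18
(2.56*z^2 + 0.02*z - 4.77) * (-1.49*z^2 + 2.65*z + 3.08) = -3.8144*z^4 + 6.7542*z^3 + 15.0451*z^2 - 12.5789*z - 14.6916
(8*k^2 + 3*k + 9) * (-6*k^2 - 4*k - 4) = -48*k^4 - 50*k^3 - 98*k^2 - 48*k - 36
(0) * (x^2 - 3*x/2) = 0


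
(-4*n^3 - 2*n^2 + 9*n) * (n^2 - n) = -4*n^5 + 2*n^4 + 11*n^3 - 9*n^2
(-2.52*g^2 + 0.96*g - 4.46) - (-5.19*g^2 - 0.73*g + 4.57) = 2.67*g^2 + 1.69*g - 9.03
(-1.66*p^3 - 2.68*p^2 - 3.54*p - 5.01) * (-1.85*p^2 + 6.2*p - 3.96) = 3.071*p^5 - 5.334*p^4 - 3.4934*p^3 - 2.0667*p^2 - 17.0436*p + 19.8396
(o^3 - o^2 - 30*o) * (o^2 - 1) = o^5 - o^4 - 31*o^3 + o^2 + 30*o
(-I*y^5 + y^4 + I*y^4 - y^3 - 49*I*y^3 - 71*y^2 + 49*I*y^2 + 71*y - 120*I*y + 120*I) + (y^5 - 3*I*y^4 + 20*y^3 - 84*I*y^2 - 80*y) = y^5 - I*y^5 + y^4 - 2*I*y^4 + 19*y^3 - 49*I*y^3 - 71*y^2 - 35*I*y^2 - 9*y - 120*I*y + 120*I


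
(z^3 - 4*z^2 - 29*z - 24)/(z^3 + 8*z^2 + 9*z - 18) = (z^2 - 7*z - 8)/(z^2 + 5*z - 6)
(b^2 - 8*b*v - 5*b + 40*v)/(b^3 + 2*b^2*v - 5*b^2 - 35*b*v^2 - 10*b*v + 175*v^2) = (-b + 8*v)/(-b^2 - 2*b*v + 35*v^2)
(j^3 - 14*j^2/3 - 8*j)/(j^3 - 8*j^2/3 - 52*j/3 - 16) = j/(j + 2)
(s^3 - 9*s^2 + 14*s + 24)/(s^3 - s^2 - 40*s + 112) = (s^2 - 5*s - 6)/(s^2 + 3*s - 28)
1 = 1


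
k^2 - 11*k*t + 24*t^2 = (k - 8*t)*(k - 3*t)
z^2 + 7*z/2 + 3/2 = (z + 1/2)*(z + 3)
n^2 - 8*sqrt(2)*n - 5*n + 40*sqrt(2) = (n - 5)*(n - 8*sqrt(2))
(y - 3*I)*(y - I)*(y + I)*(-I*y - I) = -I*y^4 - 3*y^3 - I*y^3 - 3*y^2 - I*y^2 - 3*y - I*y - 3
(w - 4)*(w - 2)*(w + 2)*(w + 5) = w^4 + w^3 - 24*w^2 - 4*w + 80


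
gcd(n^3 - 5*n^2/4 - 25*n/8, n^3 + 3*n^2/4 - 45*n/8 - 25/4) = n^2 - 5*n/4 - 25/8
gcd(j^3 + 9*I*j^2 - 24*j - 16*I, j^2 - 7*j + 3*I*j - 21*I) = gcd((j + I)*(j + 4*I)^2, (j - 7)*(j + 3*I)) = 1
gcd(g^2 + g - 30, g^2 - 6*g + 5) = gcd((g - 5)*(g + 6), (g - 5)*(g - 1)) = g - 5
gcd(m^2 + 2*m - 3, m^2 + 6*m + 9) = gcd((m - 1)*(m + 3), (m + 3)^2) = m + 3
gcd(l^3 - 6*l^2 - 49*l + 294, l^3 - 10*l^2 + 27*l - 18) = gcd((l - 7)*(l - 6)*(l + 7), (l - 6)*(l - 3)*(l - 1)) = l - 6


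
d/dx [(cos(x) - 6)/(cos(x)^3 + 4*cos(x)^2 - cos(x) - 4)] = (-93*cos(x)/2 - 7*cos(2*x) + cos(3*x)/2 + 3)/((cos(x) + 4)^2*sin(x)^3)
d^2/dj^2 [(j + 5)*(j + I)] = 2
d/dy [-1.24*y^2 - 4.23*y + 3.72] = -2.48*y - 4.23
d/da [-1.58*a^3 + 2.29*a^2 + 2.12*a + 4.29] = -4.74*a^2 + 4.58*a + 2.12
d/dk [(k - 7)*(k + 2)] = 2*k - 5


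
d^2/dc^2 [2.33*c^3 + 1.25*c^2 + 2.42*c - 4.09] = 13.98*c + 2.5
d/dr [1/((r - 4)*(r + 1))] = (3 - 2*r)/(r^4 - 6*r^3 + r^2 + 24*r + 16)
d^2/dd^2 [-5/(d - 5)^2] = -30/(d - 5)^4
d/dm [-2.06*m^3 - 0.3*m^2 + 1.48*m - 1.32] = -6.18*m^2 - 0.6*m + 1.48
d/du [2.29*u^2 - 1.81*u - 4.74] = 4.58*u - 1.81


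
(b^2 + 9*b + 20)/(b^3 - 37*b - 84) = (b + 5)/(b^2 - 4*b - 21)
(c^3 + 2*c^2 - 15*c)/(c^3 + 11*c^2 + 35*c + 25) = c*(c - 3)/(c^2 + 6*c + 5)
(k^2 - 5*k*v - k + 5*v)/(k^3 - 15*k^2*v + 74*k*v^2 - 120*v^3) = (k - 1)/(k^2 - 10*k*v + 24*v^2)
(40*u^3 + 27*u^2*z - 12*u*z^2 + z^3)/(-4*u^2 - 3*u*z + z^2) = (40*u^2 - 13*u*z + z^2)/(-4*u + z)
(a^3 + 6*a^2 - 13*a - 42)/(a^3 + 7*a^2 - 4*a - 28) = (a - 3)/(a - 2)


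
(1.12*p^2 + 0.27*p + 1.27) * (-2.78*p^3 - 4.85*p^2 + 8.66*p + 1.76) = -3.1136*p^5 - 6.1826*p^4 + 4.8591*p^3 - 1.8501*p^2 + 11.4734*p + 2.2352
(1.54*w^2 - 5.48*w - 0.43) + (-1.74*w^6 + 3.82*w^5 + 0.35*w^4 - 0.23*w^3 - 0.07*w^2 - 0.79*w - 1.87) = -1.74*w^6 + 3.82*w^5 + 0.35*w^4 - 0.23*w^3 + 1.47*w^2 - 6.27*w - 2.3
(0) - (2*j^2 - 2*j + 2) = -2*j^2 + 2*j - 2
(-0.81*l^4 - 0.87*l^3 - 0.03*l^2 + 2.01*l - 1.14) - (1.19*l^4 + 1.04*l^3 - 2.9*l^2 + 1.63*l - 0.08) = -2.0*l^4 - 1.91*l^3 + 2.87*l^2 + 0.38*l - 1.06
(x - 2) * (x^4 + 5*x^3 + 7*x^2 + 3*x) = x^5 + 3*x^4 - 3*x^3 - 11*x^2 - 6*x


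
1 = 1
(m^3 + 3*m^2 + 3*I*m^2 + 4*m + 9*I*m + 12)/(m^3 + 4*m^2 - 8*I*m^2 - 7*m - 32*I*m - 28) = (m^2 + m*(3 + 4*I) + 12*I)/(m^2 + m*(4 - 7*I) - 28*I)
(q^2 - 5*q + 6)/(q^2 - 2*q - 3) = (q - 2)/(q + 1)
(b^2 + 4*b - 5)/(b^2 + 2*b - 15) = (b - 1)/(b - 3)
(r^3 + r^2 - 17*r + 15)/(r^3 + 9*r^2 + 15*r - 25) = (r - 3)/(r + 5)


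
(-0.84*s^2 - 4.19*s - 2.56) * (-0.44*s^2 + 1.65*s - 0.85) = 0.3696*s^4 + 0.4576*s^3 - 5.0731*s^2 - 0.6625*s + 2.176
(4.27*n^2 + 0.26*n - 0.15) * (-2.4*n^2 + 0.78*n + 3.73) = -10.248*n^4 + 2.7066*n^3 + 16.4899*n^2 + 0.8528*n - 0.5595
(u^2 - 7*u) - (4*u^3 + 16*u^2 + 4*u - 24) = -4*u^3 - 15*u^2 - 11*u + 24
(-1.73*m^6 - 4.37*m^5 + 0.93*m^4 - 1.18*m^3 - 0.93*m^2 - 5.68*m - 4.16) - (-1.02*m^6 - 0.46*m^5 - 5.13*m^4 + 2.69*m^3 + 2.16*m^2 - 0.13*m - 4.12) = -0.71*m^6 - 3.91*m^5 + 6.06*m^4 - 3.87*m^3 - 3.09*m^2 - 5.55*m - 0.04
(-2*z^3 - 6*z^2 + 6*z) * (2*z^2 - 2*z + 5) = -4*z^5 - 8*z^4 + 14*z^3 - 42*z^2 + 30*z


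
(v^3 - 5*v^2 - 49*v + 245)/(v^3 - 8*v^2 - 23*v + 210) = (v^2 + 2*v - 35)/(v^2 - v - 30)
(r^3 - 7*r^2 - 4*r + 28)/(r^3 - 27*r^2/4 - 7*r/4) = 4*(r^2 - 4)/(r*(4*r + 1))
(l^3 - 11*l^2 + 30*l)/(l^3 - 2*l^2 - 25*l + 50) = l*(l - 6)/(l^2 + 3*l - 10)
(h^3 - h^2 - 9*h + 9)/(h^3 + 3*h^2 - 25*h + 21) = (h + 3)/(h + 7)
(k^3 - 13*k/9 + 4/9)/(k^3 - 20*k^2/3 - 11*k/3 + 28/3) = (k - 1/3)/(k - 7)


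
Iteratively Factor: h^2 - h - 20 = (h + 4)*(h - 5)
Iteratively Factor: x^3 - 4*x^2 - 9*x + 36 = (x - 4)*(x^2 - 9) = (x - 4)*(x + 3)*(x - 3)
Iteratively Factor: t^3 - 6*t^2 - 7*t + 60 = (t + 3)*(t^2 - 9*t + 20) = (t - 5)*(t + 3)*(t - 4)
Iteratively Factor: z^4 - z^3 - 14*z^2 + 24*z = (z - 2)*(z^3 + z^2 - 12*z) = z*(z - 2)*(z^2 + z - 12) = z*(z - 2)*(z + 4)*(z - 3)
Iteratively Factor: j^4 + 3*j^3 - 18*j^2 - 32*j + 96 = (j - 3)*(j^3 + 6*j^2 - 32) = (j - 3)*(j + 4)*(j^2 + 2*j - 8) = (j - 3)*(j + 4)^2*(j - 2)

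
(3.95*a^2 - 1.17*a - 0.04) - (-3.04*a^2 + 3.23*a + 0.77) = 6.99*a^2 - 4.4*a - 0.81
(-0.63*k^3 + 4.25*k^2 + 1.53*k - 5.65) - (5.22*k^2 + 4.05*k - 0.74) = -0.63*k^3 - 0.97*k^2 - 2.52*k - 4.91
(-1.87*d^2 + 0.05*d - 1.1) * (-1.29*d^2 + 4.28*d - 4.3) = 2.4123*d^4 - 8.0681*d^3 + 9.674*d^2 - 4.923*d + 4.73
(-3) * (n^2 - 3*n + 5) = -3*n^2 + 9*n - 15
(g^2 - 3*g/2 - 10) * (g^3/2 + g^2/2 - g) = g^5/2 - g^4/4 - 27*g^3/4 - 7*g^2/2 + 10*g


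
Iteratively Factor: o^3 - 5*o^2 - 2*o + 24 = (o - 3)*(o^2 - 2*o - 8) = (o - 3)*(o + 2)*(o - 4)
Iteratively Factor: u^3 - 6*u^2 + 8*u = (u)*(u^2 - 6*u + 8) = u*(u - 2)*(u - 4)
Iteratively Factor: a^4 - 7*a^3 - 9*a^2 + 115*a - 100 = (a - 1)*(a^3 - 6*a^2 - 15*a + 100) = (a - 5)*(a - 1)*(a^2 - a - 20) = (a - 5)^2*(a - 1)*(a + 4)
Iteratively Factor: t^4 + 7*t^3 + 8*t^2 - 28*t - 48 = (t - 2)*(t^3 + 9*t^2 + 26*t + 24) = (t - 2)*(t + 2)*(t^2 + 7*t + 12) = (t - 2)*(t + 2)*(t + 3)*(t + 4)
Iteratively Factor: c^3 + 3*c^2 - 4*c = (c + 4)*(c^2 - c) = c*(c + 4)*(c - 1)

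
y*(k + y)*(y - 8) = k*y^2 - 8*k*y + y^3 - 8*y^2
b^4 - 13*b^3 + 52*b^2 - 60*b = b*(b - 6)*(b - 5)*(b - 2)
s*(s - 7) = s^2 - 7*s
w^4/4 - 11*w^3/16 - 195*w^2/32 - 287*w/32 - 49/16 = (w/4 + 1/2)*(w - 7)*(w + 1/2)*(w + 7/4)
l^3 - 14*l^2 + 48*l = l*(l - 8)*(l - 6)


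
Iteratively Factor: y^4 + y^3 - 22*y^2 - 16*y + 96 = (y - 2)*(y^3 + 3*y^2 - 16*y - 48) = (y - 2)*(y + 4)*(y^2 - y - 12) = (y - 4)*(y - 2)*(y + 4)*(y + 3)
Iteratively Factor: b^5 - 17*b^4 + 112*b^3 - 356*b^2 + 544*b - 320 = (b - 5)*(b^4 - 12*b^3 + 52*b^2 - 96*b + 64) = (b - 5)*(b - 2)*(b^3 - 10*b^2 + 32*b - 32) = (b - 5)*(b - 4)*(b - 2)*(b^2 - 6*b + 8) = (b - 5)*(b - 4)*(b - 2)^2*(b - 4)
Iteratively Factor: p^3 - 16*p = (p + 4)*(p^2 - 4*p) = (p - 4)*(p + 4)*(p)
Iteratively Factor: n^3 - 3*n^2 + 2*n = (n - 1)*(n^2 - 2*n) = n*(n - 1)*(n - 2)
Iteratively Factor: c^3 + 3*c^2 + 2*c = (c)*(c^2 + 3*c + 2) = c*(c + 2)*(c + 1)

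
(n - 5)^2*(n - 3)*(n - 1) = n^4 - 14*n^3 + 68*n^2 - 130*n + 75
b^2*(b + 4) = b^3 + 4*b^2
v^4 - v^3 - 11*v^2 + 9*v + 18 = (v - 3)*(v - 2)*(v + 1)*(v + 3)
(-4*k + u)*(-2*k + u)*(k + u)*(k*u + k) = 8*k^4*u + 8*k^4 + 2*k^3*u^2 + 2*k^3*u - 5*k^2*u^3 - 5*k^2*u^2 + k*u^4 + k*u^3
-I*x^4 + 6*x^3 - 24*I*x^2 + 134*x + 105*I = (x - 5*I)*(x + 3*I)*(x + 7*I)*(-I*x + 1)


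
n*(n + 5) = n^2 + 5*n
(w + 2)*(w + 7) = w^2 + 9*w + 14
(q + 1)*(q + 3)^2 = q^3 + 7*q^2 + 15*q + 9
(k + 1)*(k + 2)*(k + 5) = k^3 + 8*k^2 + 17*k + 10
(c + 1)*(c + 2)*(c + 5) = c^3 + 8*c^2 + 17*c + 10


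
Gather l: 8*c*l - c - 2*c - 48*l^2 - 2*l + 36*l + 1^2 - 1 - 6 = -3*c - 48*l^2 + l*(8*c + 34) - 6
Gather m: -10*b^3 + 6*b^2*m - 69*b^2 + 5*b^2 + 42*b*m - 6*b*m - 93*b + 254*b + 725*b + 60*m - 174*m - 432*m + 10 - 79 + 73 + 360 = -10*b^3 - 64*b^2 + 886*b + m*(6*b^2 + 36*b - 546) + 364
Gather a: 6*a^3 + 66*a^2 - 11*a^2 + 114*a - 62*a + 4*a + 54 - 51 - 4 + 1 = 6*a^3 + 55*a^2 + 56*a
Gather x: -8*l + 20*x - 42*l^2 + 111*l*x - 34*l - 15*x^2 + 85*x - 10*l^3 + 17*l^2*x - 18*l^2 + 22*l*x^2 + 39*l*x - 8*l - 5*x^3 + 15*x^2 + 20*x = -10*l^3 - 60*l^2 + 22*l*x^2 - 50*l - 5*x^3 + x*(17*l^2 + 150*l + 125)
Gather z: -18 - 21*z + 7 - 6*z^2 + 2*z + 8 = -6*z^2 - 19*z - 3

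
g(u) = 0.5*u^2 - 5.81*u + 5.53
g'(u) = 1.0*u - 5.81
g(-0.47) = 8.37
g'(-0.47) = -6.28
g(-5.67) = 54.55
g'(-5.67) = -11.48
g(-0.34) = 7.56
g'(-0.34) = -6.15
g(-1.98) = 18.99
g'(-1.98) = -7.79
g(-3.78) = 34.64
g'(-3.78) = -9.59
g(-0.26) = 7.07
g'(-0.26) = -6.07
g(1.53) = -2.19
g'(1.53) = -4.28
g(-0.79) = 10.43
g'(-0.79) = -6.60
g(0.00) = 5.53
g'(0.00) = -5.81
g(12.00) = 7.81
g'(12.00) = 6.19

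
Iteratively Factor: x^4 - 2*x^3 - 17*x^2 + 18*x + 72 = (x - 4)*(x^3 + 2*x^2 - 9*x - 18) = (x - 4)*(x - 3)*(x^2 + 5*x + 6) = (x - 4)*(x - 3)*(x + 2)*(x + 3)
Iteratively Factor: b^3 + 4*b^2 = (b)*(b^2 + 4*b) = b*(b + 4)*(b)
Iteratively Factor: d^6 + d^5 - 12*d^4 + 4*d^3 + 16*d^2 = (d)*(d^5 + d^4 - 12*d^3 + 4*d^2 + 16*d) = d*(d + 4)*(d^4 - 3*d^3 + 4*d) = d*(d - 2)*(d + 4)*(d^3 - d^2 - 2*d) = d*(d - 2)^2*(d + 4)*(d^2 + d) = d*(d - 2)^2*(d + 1)*(d + 4)*(d)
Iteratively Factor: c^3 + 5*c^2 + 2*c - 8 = (c + 4)*(c^2 + c - 2) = (c + 2)*(c + 4)*(c - 1)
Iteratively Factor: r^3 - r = (r - 1)*(r^2 + r) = r*(r - 1)*(r + 1)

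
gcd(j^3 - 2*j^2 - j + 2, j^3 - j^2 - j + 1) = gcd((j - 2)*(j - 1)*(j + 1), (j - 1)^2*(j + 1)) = j^2 - 1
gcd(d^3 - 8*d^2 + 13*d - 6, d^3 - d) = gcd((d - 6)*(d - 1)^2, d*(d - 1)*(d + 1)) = d - 1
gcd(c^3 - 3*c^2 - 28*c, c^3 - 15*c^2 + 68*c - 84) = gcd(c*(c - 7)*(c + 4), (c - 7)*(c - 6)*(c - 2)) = c - 7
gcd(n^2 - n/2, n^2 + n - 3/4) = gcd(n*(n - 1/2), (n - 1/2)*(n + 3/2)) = n - 1/2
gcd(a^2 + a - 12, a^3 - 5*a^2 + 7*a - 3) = a - 3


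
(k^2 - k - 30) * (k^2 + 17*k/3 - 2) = k^4 + 14*k^3/3 - 113*k^2/3 - 168*k + 60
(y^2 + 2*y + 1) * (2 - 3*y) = -3*y^3 - 4*y^2 + y + 2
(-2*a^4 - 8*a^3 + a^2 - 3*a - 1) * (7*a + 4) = -14*a^5 - 64*a^4 - 25*a^3 - 17*a^2 - 19*a - 4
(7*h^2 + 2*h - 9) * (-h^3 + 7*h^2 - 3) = -7*h^5 + 47*h^4 + 23*h^3 - 84*h^2 - 6*h + 27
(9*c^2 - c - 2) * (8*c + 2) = 72*c^3 + 10*c^2 - 18*c - 4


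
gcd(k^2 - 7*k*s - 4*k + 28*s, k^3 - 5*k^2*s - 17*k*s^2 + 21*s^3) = -k + 7*s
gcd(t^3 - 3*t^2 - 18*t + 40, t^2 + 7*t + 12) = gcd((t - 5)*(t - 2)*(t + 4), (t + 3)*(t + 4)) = t + 4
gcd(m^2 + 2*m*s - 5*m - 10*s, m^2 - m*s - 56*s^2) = 1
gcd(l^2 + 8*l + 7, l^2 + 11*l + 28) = l + 7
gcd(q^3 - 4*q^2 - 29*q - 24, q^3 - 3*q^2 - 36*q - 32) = q^2 - 7*q - 8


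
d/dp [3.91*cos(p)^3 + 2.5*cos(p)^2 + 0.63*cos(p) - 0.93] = (11.73*sin(p)^2 - 5.0*cos(p) - 12.36)*sin(p)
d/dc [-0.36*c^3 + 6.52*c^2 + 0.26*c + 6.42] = -1.08*c^2 + 13.04*c + 0.26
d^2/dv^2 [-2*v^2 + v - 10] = -4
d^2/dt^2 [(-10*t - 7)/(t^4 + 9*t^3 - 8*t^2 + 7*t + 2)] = 2*(-(10*t + 7)*(4*t^3 + 27*t^2 - 16*t + 7)^2 + (40*t^3 + 270*t^2 - 160*t + (10*t + 7)*(6*t^2 + 27*t - 8) + 70)*(t^4 + 9*t^3 - 8*t^2 + 7*t + 2))/(t^4 + 9*t^3 - 8*t^2 + 7*t + 2)^3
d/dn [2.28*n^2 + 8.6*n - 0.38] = 4.56*n + 8.6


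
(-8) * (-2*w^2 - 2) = 16*w^2 + 16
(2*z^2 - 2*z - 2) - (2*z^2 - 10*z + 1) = 8*z - 3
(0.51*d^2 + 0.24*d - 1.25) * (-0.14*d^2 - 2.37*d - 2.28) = -0.0714*d^4 - 1.2423*d^3 - 1.5566*d^2 + 2.4153*d + 2.85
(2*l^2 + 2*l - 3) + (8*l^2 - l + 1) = 10*l^2 + l - 2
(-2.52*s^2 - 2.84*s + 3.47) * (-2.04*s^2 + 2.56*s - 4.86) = 5.1408*s^4 - 0.6576*s^3 - 2.102*s^2 + 22.6856*s - 16.8642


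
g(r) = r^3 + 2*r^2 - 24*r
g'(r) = 3*r^2 + 4*r - 24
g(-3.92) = 64.58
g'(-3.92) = 6.42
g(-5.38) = 31.29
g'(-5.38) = 41.31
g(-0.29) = 7.10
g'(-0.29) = -24.91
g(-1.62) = 39.88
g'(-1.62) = -22.61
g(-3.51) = 65.64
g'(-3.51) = -1.08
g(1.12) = -22.97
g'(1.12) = -15.76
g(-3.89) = 64.76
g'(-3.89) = 5.84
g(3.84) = -6.05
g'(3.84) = 35.60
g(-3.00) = 63.00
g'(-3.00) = -9.00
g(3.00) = -27.00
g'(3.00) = 15.00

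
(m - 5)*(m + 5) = m^2 - 25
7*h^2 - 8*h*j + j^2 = (-7*h + j)*(-h + j)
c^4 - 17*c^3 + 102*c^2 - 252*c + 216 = (c - 6)^2*(c - 3)*(c - 2)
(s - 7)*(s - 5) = s^2 - 12*s + 35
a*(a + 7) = a^2 + 7*a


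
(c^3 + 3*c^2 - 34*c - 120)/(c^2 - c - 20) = (c^2 - c - 30)/(c - 5)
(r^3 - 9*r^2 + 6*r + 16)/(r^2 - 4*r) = (r^3 - 9*r^2 + 6*r + 16)/(r*(r - 4))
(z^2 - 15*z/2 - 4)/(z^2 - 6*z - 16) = (z + 1/2)/(z + 2)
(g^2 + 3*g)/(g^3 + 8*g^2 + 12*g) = (g + 3)/(g^2 + 8*g + 12)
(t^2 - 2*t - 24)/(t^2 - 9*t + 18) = (t + 4)/(t - 3)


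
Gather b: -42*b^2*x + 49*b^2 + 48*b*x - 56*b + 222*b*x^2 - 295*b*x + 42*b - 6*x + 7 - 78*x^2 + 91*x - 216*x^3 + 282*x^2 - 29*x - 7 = b^2*(49 - 42*x) + b*(222*x^2 - 247*x - 14) - 216*x^3 + 204*x^2 + 56*x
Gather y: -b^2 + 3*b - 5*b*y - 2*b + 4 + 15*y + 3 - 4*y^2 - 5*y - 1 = -b^2 + b - 4*y^2 + y*(10 - 5*b) + 6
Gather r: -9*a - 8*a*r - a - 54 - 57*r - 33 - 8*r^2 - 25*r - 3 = -10*a - 8*r^2 + r*(-8*a - 82) - 90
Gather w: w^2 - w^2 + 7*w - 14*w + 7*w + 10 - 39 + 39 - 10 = 0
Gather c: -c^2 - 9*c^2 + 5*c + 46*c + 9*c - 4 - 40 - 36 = -10*c^2 + 60*c - 80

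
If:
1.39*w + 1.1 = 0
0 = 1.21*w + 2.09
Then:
No Solution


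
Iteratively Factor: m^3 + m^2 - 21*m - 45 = (m + 3)*(m^2 - 2*m - 15) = (m + 3)^2*(m - 5)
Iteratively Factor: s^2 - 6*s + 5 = (s - 1)*(s - 5)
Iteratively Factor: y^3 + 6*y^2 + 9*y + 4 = (y + 4)*(y^2 + 2*y + 1) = (y + 1)*(y + 4)*(y + 1)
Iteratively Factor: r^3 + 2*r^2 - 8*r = (r)*(r^2 + 2*r - 8) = r*(r - 2)*(r + 4)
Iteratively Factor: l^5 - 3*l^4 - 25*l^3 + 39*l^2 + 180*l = (l + 3)*(l^4 - 6*l^3 - 7*l^2 + 60*l) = (l - 5)*(l + 3)*(l^3 - l^2 - 12*l) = (l - 5)*(l + 3)^2*(l^2 - 4*l) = l*(l - 5)*(l + 3)^2*(l - 4)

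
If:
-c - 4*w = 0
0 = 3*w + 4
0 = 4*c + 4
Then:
No Solution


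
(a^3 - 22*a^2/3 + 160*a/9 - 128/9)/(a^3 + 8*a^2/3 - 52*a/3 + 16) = (9*a^2 - 48*a + 64)/(3*(3*a^2 + 14*a - 24))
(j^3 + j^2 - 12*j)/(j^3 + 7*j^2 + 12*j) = (j - 3)/(j + 3)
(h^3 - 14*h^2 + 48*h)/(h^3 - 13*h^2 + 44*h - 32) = h*(h - 6)/(h^2 - 5*h + 4)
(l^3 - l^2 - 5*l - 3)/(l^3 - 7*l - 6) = (l + 1)/(l + 2)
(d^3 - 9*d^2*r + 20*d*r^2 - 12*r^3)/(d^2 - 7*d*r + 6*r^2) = d - 2*r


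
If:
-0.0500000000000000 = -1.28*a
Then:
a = 0.04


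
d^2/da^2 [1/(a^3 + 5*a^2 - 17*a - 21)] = 2*(-(3*a + 5)*(a^3 + 5*a^2 - 17*a - 21) + (3*a^2 + 10*a - 17)^2)/(a^3 + 5*a^2 - 17*a - 21)^3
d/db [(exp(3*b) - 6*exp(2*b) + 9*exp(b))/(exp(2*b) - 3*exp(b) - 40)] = (exp(4*b) - 6*exp(3*b) - 111*exp(2*b) + 480*exp(b) - 360)*exp(b)/(exp(4*b) - 6*exp(3*b) - 71*exp(2*b) + 240*exp(b) + 1600)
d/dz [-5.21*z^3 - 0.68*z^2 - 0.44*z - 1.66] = -15.63*z^2 - 1.36*z - 0.44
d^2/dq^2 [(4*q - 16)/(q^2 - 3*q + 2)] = 8*((7 - 3*q)*(q^2 - 3*q + 2) + (q - 4)*(2*q - 3)^2)/(q^2 - 3*q + 2)^3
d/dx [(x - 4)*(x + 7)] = 2*x + 3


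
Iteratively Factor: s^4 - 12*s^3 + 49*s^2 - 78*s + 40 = (s - 5)*(s^3 - 7*s^2 + 14*s - 8) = (s - 5)*(s - 4)*(s^2 - 3*s + 2) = (s - 5)*(s - 4)*(s - 2)*(s - 1)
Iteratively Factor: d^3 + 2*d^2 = (d + 2)*(d^2) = d*(d + 2)*(d)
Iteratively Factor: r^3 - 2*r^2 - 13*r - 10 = (r - 5)*(r^2 + 3*r + 2) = (r - 5)*(r + 1)*(r + 2)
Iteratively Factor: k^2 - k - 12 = (k - 4)*(k + 3)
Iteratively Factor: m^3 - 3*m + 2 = (m + 2)*(m^2 - 2*m + 1) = (m - 1)*(m + 2)*(m - 1)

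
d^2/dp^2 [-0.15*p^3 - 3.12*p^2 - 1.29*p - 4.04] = -0.9*p - 6.24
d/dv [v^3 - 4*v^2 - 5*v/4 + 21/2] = 3*v^2 - 8*v - 5/4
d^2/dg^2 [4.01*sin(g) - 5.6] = -4.01*sin(g)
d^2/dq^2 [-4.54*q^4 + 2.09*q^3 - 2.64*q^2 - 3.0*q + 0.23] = -54.48*q^2 + 12.54*q - 5.28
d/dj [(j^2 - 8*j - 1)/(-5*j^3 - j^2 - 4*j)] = (5*j^4 - 80*j^3 - 27*j^2 - 2*j - 4)/(j^2*(25*j^4 + 10*j^3 + 41*j^2 + 8*j + 16))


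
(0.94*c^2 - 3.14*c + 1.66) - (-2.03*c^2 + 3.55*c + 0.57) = 2.97*c^2 - 6.69*c + 1.09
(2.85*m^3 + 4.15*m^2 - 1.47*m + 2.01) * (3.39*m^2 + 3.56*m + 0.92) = 9.6615*m^5 + 24.2145*m^4 + 12.4127*m^3 + 5.3987*m^2 + 5.8032*m + 1.8492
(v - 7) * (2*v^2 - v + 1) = 2*v^3 - 15*v^2 + 8*v - 7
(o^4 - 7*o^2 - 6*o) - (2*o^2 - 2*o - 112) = o^4 - 9*o^2 - 4*o + 112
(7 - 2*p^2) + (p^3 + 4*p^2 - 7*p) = p^3 + 2*p^2 - 7*p + 7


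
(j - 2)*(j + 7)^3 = j^4 + 19*j^3 + 105*j^2 + 49*j - 686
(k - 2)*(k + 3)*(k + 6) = k^3 + 7*k^2 - 36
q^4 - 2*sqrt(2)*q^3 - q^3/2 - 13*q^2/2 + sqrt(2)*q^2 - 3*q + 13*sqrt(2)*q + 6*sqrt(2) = (q - 3)*(q + 1/2)*(q + 2)*(q - 2*sqrt(2))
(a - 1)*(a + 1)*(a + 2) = a^3 + 2*a^2 - a - 2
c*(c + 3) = c^2 + 3*c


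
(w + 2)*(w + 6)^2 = w^3 + 14*w^2 + 60*w + 72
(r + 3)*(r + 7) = r^2 + 10*r + 21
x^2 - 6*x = x*(x - 6)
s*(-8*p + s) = -8*p*s + s^2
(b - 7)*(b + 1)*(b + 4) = b^3 - 2*b^2 - 31*b - 28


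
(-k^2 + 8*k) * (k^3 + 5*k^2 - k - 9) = -k^5 + 3*k^4 + 41*k^3 + k^2 - 72*k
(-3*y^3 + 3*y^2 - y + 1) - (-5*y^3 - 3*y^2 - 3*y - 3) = 2*y^3 + 6*y^2 + 2*y + 4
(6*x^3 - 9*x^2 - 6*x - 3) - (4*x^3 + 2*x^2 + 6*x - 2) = 2*x^3 - 11*x^2 - 12*x - 1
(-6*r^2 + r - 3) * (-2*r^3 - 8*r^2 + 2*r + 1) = 12*r^5 + 46*r^4 - 14*r^3 + 20*r^2 - 5*r - 3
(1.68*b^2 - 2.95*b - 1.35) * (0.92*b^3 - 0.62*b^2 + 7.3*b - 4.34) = 1.5456*b^5 - 3.7556*b^4 + 12.851*b^3 - 27.9892*b^2 + 2.948*b + 5.859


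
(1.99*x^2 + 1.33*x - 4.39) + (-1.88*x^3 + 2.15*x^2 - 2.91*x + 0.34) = -1.88*x^3 + 4.14*x^2 - 1.58*x - 4.05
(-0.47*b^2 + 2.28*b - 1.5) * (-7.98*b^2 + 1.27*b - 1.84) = 3.7506*b^4 - 18.7913*b^3 + 15.7304*b^2 - 6.1002*b + 2.76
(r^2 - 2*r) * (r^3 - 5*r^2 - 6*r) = r^5 - 7*r^4 + 4*r^3 + 12*r^2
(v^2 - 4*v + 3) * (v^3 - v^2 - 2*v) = v^5 - 5*v^4 + 5*v^3 + 5*v^2 - 6*v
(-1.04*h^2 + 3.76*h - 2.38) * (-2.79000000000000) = 2.9016*h^2 - 10.4904*h + 6.6402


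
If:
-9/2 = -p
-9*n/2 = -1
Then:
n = 2/9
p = 9/2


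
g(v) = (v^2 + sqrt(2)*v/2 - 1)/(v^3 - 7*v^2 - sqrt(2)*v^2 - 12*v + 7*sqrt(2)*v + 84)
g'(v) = (2*v + sqrt(2)/2)/(v^3 - 7*v^2 - sqrt(2)*v^2 - 12*v + 7*sqrt(2)*v + 84) + (v^2 + sqrt(2)*v/2 - 1)*(-3*v^2 + 2*sqrt(2)*v + 14*v - 7*sqrt(2) + 12)/(v^3 - 7*v^2 - sqrt(2)*v^2 - 12*v + 7*sqrt(2)*v + 84)^2 = ((4*v + sqrt(2))*(v^3 - 7*v^2 - sqrt(2)*v^2 - 12*v + 7*sqrt(2)*v + 84) + (2*v^2 + sqrt(2)*v - 2)*(-3*v^2 + 2*sqrt(2)*v + 14*v - 7*sqrt(2) + 12))/(2*(v^3 - 7*v^2 - sqrt(2)*v^2 - 12*v + 7*sqrt(2)*v + 84)^2)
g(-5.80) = -0.07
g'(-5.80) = -0.00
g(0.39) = -0.00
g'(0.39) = 0.02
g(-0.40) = -0.01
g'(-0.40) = 0.00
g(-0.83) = -0.01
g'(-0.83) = -0.01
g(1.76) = 0.06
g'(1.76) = 0.09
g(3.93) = 2.66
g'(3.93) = 10.29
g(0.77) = 0.00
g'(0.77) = 0.03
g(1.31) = 0.02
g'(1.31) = 0.05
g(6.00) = -2.53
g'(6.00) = -1.62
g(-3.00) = -0.47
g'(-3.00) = -2.44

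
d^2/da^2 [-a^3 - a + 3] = -6*a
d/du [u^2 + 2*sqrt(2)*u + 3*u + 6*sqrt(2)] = 2*u + 2*sqrt(2) + 3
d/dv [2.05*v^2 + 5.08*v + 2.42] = 4.1*v + 5.08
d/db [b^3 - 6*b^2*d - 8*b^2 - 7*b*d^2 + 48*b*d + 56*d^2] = 3*b^2 - 12*b*d - 16*b - 7*d^2 + 48*d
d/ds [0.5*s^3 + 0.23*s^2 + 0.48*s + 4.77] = 1.5*s^2 + 0.46*s + 0.48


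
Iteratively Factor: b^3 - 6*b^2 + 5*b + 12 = (b + 1)*(b^2 - 7*b + 12) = (b - 3)*(b + 1)*(b - 4)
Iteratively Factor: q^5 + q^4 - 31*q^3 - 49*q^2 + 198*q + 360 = (q + 3)*(q^4 - 2*q^3 - 25*q^2 + 26*q + 120) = (q - 3)*(q + 3)*(q^3 + q^2 - 22*q - 40) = (q - 3)*(q + 2)*(q + 3)*(q^2 - q - 20) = (q - 5)*(q - 3)*(q + 2)*(q + 3)*(q + 4)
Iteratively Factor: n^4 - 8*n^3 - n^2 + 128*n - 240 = (n - 4)*(n^3 - 4*n^2 - 17*n + 60) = (n - 5)*(n - 4)*(n^2 + n - 12) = (n - 5)*(n - 4)*(n + 4)*(n - 3)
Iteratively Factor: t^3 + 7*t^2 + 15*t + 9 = (t + 3)*(t^2 + 4*t + 3) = (t + 1)*(t + 3)*(t + 3)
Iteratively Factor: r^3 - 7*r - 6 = (r + 2)*(r^2 - 2*r - 3) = (r + 1)*(r + 2)*(r - 3)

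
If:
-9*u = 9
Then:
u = -1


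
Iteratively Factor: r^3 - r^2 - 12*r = (r)*(r^2 - r - 12) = r*(r + 3)*(r - 4)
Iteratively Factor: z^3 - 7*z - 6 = (z + 1)*(z^2 - z - 6) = (z - 3)*(z + 1)*(z + 2)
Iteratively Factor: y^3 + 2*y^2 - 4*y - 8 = (y - 2)*(y^2 + 4*y + 4) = (y - 2)*(y + 2)*(y + 2)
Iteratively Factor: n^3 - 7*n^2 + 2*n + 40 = (n - 5)*(n^2 - 2*n - 8) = (n - 5)*(n + 2)*(n - 4)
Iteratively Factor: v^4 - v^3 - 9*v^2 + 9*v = (v + 3)*(v^3 - 4*v^2 + 3*v) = (v - 3)*(v + 3)*(v^2 - v) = v*(v - 3)*(v + 3)*(v - 1)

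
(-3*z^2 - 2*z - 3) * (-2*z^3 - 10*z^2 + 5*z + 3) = 6*z^5 + 34*z^4 + 11*z^3 + 11*z^2 - 21*z - 9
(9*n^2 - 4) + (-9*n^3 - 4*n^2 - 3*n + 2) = -9*n^3 + 5*n^2 - 3*n - 2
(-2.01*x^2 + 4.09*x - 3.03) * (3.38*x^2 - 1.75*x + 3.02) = -6.7938*x^4 + 17.3417*x^3 - 23.4691*x^2 + 17.6543*x - 9.1506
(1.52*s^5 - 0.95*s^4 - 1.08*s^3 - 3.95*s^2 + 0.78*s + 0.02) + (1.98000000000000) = 1.52*s^5 - 0.95*s^4 - 1.08*s^3 - 3.95*s^2 + 0.78*s + 2.0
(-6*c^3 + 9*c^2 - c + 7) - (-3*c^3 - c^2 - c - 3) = -3*c^3 + 10*c^2 + 10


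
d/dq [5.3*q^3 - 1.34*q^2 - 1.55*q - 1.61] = 15.9*q^2 - 2.68*q - 1.55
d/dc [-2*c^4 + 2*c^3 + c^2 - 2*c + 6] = -8*c^3 + 6*c^2 + 2*c - 2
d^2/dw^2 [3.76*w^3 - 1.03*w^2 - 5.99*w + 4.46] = 22.56*w - 2.06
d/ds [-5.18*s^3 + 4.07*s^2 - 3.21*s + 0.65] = -15.54*s^2 + 8.14*s - 3.21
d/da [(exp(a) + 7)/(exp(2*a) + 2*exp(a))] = (-exp(2*a) - 14*exp(a) - 14)*exp(-a)/(exp(2*a) + 4*exp(a) + 4)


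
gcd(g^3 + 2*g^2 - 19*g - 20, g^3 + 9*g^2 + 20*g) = g + 5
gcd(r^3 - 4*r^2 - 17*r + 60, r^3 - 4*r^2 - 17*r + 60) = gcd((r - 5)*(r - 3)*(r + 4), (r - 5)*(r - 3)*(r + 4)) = r^3 - 4*r^2 - 17*r + 60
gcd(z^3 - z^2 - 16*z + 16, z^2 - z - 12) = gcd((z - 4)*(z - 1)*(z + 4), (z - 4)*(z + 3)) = z - 4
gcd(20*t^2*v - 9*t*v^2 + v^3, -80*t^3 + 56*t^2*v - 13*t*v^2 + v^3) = 20*t^2 - 9*t*v + v^2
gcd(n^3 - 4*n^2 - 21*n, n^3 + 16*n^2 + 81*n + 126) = n + 3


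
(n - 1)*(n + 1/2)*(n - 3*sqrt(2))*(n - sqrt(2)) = n^4 - 4*sqrt(2)*n^3 - n^3/2 + 2*sqrt(2)*n^2 + 11*n^2/2 - 3*n + 2*sqrt(2)*n - 3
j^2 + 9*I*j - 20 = (j + 4*I)*(j + 5*I)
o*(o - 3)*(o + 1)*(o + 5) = o^4 + 3*o^3 - 13*o^2 - 15*o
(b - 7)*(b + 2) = b^2 - 5*b - 14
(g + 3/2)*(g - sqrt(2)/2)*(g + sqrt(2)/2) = g^3 + 3*g^2/2 - g/2 - 3/4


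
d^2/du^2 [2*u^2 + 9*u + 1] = 4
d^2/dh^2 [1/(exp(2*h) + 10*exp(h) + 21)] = 2*(4*(exp(h) + 5)^2*exp(h) - (2*exp(h) + 5)*(exp(2*h) + 10*exp(h) + 21))*exp(h)/(exp(2*h) + 10*exp(h) + 21)^3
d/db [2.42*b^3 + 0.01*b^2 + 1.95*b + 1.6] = 7.26*b^2 + 0.02*b + 1.95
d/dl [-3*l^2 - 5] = -6*l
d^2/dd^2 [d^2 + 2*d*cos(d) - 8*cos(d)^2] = -2*d*cos(d) - 32*sin(d)^2 - 4*sin(d) + 18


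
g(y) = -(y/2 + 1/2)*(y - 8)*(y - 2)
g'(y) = -(y/2 + 1/2)*(y - 8) - (y/2 + 1/2)*(y - 2) - (y - 8)*(y - 2)/2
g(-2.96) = 53.27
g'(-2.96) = -42.78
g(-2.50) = 35.44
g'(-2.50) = -34.88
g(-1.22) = 3.27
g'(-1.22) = -16.21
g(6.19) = 27.26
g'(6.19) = -4.76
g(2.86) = 8.53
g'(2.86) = 10.47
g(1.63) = -3.10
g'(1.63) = 7.68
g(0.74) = -7.96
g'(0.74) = 2.84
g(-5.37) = 215.30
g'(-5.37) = -94.59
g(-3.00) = 55.00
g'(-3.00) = -43.50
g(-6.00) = 280.00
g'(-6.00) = -111.00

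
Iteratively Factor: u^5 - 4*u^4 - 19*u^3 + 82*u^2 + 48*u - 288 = (u + 2)*(u^4 - 6*u^3 - 7*u^2 + 96*u - 144) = (u + 2)*(u + 4)*(u^3 - 10*u^2 + 33*u - 36) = (u - 3)*(u + 2)*(u + 4)*(u^2 - 7*u + 12) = (u - 4)*(u - 3)*(u + 2)*(u + 4)*(u - 3)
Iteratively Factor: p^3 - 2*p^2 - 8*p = (p + 2)*(p^2 - 4*p) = (p - 4)*(p + 2)*(p)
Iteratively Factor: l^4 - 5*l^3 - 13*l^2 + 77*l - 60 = (l + 4)*(l^3 - 9*l^2 + 23*l - 15) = (l - 5)*(l + 4)*(l^2 - 4*l + 3) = (l - 5)*(l - 1)*(l + 4)*(l - 3)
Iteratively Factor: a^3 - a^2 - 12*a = (a + 3)*(a^2 - 4*a) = a*(a + 3)*(a - 4)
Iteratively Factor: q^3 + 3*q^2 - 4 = (q + 2)*(q^2 + q - 2) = (q - 1)*(q + 2)*(q + 2)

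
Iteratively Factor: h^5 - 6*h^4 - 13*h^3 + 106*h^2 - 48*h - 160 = (h + 1)*(h^4 - 7*h^3 - 6*h^2 + 112*h - 160) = (h - 4)*(h + 1)*(h^3 - 3*h^2 - 18*h + 40) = (h - 4)*(h + 1)*(h + 4)*(h^2 - 7*h + 10) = (h - 4)*(h - 2)*(h + 1)*(h + 4)*(h - 5)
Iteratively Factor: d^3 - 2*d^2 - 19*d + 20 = (d - 5)*(d^2 + 3*d - 4) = (d - 5)*(d + 4)*(d - 1)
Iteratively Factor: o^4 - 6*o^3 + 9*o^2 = (o - 3)*(o^3 - 3*o^2) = o*(o - 3)*(o^2 - 3*o) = o*(o - 3)^2*(o)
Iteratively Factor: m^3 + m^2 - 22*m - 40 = (m + 4)*(m^2 - 3*m - 10) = (m + 2)*(m + 4)*(m - 5)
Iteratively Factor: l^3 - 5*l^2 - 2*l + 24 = (l - 3)*(l^2 - 2*l - 8) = (l - 4)*(l - 3)*(l + 2)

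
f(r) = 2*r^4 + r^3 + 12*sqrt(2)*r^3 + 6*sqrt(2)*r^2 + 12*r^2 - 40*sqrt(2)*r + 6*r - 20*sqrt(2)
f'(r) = 8*r^3 + 3*r^2 + 36*sqrt(2)*r^2 + 12*sqrt(2)*r + 24*r - 40*sqrt(2) + 6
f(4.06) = 1850.15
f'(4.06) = 1539.82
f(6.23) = 7810.01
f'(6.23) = 4231.58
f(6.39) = 8508.39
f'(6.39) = 4499.90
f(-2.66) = 13.08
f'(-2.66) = 71.34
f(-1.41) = 41.27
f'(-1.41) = -23.58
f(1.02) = -37.32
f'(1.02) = 55.80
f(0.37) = -43.24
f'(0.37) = -27.62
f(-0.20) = -17.49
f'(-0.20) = -56.67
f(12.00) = 74839.91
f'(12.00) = 22028.36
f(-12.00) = 13947.29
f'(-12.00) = -6602.93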